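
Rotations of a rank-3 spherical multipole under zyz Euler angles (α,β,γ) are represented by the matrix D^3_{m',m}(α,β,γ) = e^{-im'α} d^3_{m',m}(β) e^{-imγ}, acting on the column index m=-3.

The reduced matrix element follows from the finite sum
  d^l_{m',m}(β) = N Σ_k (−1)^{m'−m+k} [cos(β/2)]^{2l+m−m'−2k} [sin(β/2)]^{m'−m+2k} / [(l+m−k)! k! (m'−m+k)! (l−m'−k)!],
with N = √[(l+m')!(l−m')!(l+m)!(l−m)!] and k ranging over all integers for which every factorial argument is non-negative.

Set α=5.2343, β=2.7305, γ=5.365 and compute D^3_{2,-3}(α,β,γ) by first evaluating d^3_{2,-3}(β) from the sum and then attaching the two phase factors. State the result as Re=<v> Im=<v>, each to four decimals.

Re=-0.3560 Im=0.2744

D^3_{2,-3}(5.2343,2.7305,5.3650) = e^{-i·2·5.2343}·d^3_{2,-3}(2.7305)·e^{-i·-3·5.3650}. Compute d first:
Half-angle: c=0.204102, s=0.978950. N=√(120·1·1·720)=293.938769
Admissible k: 0..0 (factorial args all ≥0)
  k=0: (−1)^5·293.9388/(120)·0.2041^1·0.9789^5 = -0.449495
d^3_{2,-3}(2.7305) = -0.449495
Phases: e^{-i·(2)·5.2343}=-0.502920+0.864333i, e^{-i·(-3)·5.3650}=-0.926032-0.377446i ⇒ D=-0.355981+0.274450i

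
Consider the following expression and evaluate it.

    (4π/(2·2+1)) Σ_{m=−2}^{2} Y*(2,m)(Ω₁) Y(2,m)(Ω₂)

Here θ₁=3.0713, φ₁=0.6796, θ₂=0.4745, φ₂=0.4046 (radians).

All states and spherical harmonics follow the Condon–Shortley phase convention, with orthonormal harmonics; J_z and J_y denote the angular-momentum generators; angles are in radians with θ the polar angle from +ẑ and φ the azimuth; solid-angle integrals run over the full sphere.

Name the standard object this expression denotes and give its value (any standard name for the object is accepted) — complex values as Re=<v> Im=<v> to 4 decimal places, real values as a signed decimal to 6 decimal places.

This sum is the spherical-harmonic addition theorem: it equals the Legendre polynomial P_l(cos γ) of the angle γ between the two directions.
Expand P_2 via completeness: Σ_{m} conj(Y_{2,m}) at Ω₁ times Y_{2,m} at Ω₂ —
  m=-2: Y*=+0.000400+0.001863i  Y=+0.055645-0.058359i  product +0.000131+0.000080i
  m=-1: Y*=-0.042100-0.034017i  Y=+0.288626-0.123597i  product -0.016356-0.004615i
  m=+0: Y*=+0.626116-0.000000i  Y=+0.433267+0.000000i  product +0.271276+0.000000i
  m=+1: Y*=+0.042100-0.034017i  Y=-0.288626-0.123597i  product -0.016356+0.004615i
  m=+2: Y*=+0.000400-0.001863i  Y=+0.055645+0.058359i  product +0.000131-0.000080i
Σ over m = +0.238826+0.000000i; ×(4π/5) → +0.600236+0.000000i. Real part: 0.600236

Legendre polynomial (addition theorem), +0.600236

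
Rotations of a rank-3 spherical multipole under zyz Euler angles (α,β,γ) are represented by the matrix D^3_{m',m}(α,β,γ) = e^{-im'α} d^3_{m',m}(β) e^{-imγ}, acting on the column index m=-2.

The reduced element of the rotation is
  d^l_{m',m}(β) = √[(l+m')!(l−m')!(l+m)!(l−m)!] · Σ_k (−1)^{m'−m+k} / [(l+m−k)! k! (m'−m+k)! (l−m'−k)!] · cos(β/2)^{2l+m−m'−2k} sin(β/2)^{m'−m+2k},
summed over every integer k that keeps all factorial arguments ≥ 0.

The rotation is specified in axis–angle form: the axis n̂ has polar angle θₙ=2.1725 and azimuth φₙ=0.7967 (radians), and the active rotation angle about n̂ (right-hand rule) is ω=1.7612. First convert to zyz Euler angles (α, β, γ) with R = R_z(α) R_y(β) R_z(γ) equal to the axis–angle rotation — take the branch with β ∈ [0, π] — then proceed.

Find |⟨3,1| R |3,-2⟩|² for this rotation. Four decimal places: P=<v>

P=0.2440

Axis–angle → zyz. n̂ = (sinθₙcosφₙ, sinθₙsinφₙ, cosθₙ) = (+0.576294, +0.589470, -0.566048), ω = 1.7612.
R = I cosω + sinω [n̂]ₓ + (1−cosω) n̂n̂ᵀ gives
  R = [+0.205714, +0.959818, +0.190870; -0.151818, +0.223981, -0.962696; -0.966764, +0.169063, +0.191794]
β = atan2(√(R₁₃²+R₂₃²), R₃₃) = 1.377806; α = atan2(R₂₃, R₁₃) mod 2π = 4.908117; γ = atan2(R₃₂, −R₃₁) mod 2π = 0.173124
First d^3_{1,-2}(β=1.3778), then the phase factors e^{-i(1)α} and e^{-i(-2)γ}:
With c≡cos(β/2)=0.771944 and s≡sin(β/2)=0.635691, N=[24·2·1·120]^{1/2}=75.894664
k: max(0,(-2)−(1))=0 … min(3+(-2),3−(1))=1
  k=0: (−1)^3·75.8947/(12)·0.7719^3·0.6357^3 = -0.747351
  k=1: (−1)^4·75.8947/(24)·0.7719^1·0.6357^5 = +0.253405
d^3_{1,-2}(1.3778) = -0.747351 +0.253405 = -0.493946
|D^3_{1,-2}|² = |d^3_{1,-2}(β)|² = (-0.493946)² = 0.243983 (the z-rotation phases have unit modulus)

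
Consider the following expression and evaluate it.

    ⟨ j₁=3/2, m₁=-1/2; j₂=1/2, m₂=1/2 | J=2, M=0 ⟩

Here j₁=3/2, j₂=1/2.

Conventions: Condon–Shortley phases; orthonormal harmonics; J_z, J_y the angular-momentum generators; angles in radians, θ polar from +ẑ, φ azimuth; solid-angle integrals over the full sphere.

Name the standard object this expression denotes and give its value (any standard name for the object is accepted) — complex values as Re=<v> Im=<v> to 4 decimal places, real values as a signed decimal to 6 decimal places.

Clebsch–Gordan coefficient, +√(1/2) ≈ +0.707107

This is a Clebsch–Gordan (vector-coupling) coefficient.
√[5·0!3!1!/5! · 1!2!1!0!2!2!] = √(2)
  +(−1)^0/∏(0,0,2,1,1,0)! = 1/2  (running 1/2)
⟨..|..⟩ = √(2)·(1/2) = +0.707107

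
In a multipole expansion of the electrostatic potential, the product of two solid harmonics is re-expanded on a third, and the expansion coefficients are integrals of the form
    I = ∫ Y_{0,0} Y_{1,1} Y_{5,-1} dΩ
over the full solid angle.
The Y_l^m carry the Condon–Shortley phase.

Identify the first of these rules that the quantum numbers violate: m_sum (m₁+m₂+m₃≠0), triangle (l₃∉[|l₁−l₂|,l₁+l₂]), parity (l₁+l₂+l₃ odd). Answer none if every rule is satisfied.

triangle

Σmᵢ = 0  ✓
l₃∈[|l₁−l₂|,l₁+l₂]=[1,1] required, l₃=5 fails  ✗
Σlᵢ = 6 ⇒ even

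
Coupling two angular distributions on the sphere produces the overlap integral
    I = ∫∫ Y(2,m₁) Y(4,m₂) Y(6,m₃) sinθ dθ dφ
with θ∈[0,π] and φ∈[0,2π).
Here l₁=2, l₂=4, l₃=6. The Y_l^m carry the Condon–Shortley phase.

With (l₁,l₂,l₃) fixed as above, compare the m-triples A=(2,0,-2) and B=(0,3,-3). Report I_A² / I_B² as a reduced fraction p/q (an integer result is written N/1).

Same 2,4,6: normalisation and zero-m 3j drop out of the ratio.
A: Δ: 0! 4! 8! / 13! → 1/6435; sum: t=0:+1/13824 = 1/13824; 3j²(2 4 6; 2 0 -2) = Δ·Π!·Σ² = 14/1287  (sign +1)
B: Δ: 0! 4! 8! / 13! → 1/6435; sum: t=0:+1/20160 = 1/20160; 3j²(2 4 6; 0 3 -3) = Δ·Π!·Σ² = 12/715  (sign -1)
I_A²/I_B² = (14/1287)/(12/715) = 35/54

35/54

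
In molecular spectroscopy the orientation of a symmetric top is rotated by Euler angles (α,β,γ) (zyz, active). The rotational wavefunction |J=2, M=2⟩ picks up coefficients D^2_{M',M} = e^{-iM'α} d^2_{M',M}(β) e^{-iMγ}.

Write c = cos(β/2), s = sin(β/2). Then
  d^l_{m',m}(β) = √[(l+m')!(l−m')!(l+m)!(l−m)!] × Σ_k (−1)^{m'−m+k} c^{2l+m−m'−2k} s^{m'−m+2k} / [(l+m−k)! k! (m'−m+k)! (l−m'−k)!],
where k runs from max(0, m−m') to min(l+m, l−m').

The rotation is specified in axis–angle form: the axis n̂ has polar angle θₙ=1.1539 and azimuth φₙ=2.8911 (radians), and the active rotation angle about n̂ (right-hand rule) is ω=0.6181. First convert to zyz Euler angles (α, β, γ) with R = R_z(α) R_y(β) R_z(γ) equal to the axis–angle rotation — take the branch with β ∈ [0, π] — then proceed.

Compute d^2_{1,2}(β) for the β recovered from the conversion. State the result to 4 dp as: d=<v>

d=0.4929

Axis–angle → zyz. n̂ = (sinθₙcosφₙ, sinθₙsinφₙ, cosθₙ) = (-0.885814, +0.226650, +0.404925), ω = 0.6181.
R = I cosω + sinω [n̂]ₓ + (1−cosω) n̂n̂ᵀ gives
  R = [+0.960159, -0.271795, +0.064977; +0.197503, +0.824485, +0.530298; -0.197705, -0.496338, +0.845317]
β = atan2(√(R₁₃²+R₂₃²), R₃₃) = 0.563637; α = atan2(R₂₃, R₁₃) mod 2π = 1.448875; γ = atan2(R₃₂, −R₃₁) mod 2π = 5.091453
d^2_{1,2}(β=0.5636) via the finite sum:
With c≡cos(β/2)=0.960551 and s≡sin(β/2)=0.278103, N=[6·1·24·1]^{1/2}=12.000000
The bounds max(0,m−m')=1 and min(l+m,l−m')=1 give 1 term
  k=1: (−1)^0·12.0000/(6)·0.9606^3·0.2781^1 = +0.492944
d^2_{1,2}(0.5636) = +0.492944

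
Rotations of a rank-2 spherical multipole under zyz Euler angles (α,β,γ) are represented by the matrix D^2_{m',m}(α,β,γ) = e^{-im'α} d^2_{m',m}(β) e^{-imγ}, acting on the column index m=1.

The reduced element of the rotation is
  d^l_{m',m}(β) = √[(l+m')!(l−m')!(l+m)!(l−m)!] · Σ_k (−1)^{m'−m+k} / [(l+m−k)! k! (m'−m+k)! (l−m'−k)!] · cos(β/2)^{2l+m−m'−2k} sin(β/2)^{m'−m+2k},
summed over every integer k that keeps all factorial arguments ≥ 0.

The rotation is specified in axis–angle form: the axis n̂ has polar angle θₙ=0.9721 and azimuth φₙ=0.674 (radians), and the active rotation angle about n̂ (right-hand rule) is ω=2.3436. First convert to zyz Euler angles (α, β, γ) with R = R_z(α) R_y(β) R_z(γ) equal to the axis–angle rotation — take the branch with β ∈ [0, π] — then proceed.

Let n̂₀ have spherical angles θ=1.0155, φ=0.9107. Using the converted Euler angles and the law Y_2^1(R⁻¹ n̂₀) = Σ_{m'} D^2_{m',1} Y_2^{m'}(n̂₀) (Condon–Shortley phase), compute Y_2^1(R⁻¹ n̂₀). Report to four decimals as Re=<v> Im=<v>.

Axis–angle → zyz. n̂ = (sinθₙcosφₙ, sinθₙsinφₙ, cosθₙ) = (+0.645435, +0.515564, +0.563566), ω = 2.3436.
R = I cosω + sinω [n̂]ₓ + (1−cosω) n̂n̂ᵀ gives
  R = [+0.009279, +0.161592, +0.986814; +0.968569, -0.246767, +0.031301; +0.248571, +0.955507, -0.158803]
β = atan2(√(R₁₃²+R₂₃²), R₃₃) = 1.730275; α = atan2(R₂₃, R₁₃) mod 2π = 0.031708; γ = atan2(R₃₂, −R₃₁) mod 2π = 1.825301
Need the full column D^2_{m',1} for m'=−2..2 at α=0.0317, β=1.7303, γ=1.8253.
cos(β/2)=0.648536, sin(β/2)=0.761184
d^2_{-2,1}: single k=3 term ⇒ +0.572049;  D = -0.108648-0.561637i
d^2_{-1,1}: k∈[2..3] ⇒ +0.731086 -0.335706 = +0.395380;  D = -0.087362-0.385608i
d^2_{0,1}: k∈[1..2] ⇒ +0.508589 -0.700614 = -0.192025;  D = +0.048345+0.185840i
d^2_{1,1}: k∈[0..1] ⇒ +0.176903 -0.731086 = -0.554183;  D = +0.156458+0.531639i
d^2_{2,1}: single k=0 term ⇒ -0.415261;  D = +0.129807+0.394451i
Y_2^{m'}(θ=1.0155,φ=0.9107) and Σ D·Y over m':
  (-0.1086-0.5616i)·(-0.0692-0.2702i)  (-0.0874-0.3856i)·(+0.2122-0.2734i)  (+0.0483+0.1858i)·(-0.0524+0.0000i)  (+0.1565+0.5316i)·(-0.2122-0.2734i)  (+0.1298+0.3945i)·(-0.0692+0.2702i)
Y_2^1(R⁻¹ n̂) = -0.274155-0.147292i

Re=-0.2742 Im=-0.1473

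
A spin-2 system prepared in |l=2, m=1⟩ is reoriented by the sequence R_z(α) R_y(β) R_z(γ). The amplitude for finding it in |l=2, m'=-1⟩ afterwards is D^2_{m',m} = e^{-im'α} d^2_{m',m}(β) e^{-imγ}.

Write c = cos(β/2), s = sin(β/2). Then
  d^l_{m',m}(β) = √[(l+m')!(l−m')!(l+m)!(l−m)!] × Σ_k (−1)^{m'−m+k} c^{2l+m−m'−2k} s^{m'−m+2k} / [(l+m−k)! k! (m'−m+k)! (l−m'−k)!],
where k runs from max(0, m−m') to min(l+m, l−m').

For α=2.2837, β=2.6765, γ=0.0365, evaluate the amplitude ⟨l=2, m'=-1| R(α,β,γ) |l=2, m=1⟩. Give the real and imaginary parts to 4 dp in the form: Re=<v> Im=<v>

Split into d^2_{-1,1}(β=2.6765) × two z-phases.
Half-angle: c=0.230456, s=0.973083. N=√(1·6·6·1)=6.000000
Admissible k: 2..3 (factorial args all ≥0)
  k=2: (−1)^0·6.0000/(2)·0.2305^2·0.9731^2 = +0.150868
  k=3: (−1)^1·6.0000/(6)·0.2305^0·0.9731^4 = -0.896601
d^2_{-1,1}(2.6765) = +0.150868 -0.896601 = -0.745733
Phases: e^{-i·(-1)·2.2837}=-0.654033+0.756466i, e^{-i·(1)·0.0365}=+0.999334-0.036492i ⇒ D=+0.466823-0.581544i

Re=0.4668 Im=-0.5815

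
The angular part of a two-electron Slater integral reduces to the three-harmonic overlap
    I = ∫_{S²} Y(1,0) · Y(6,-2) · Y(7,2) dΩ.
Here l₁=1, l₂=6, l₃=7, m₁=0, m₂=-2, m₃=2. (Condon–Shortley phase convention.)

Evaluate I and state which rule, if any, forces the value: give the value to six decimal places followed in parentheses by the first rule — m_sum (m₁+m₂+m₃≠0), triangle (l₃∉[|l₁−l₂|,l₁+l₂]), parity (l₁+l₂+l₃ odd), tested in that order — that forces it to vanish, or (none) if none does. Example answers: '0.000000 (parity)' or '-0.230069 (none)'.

m-sum 0 ✓  L=14 even ✓  5≤7≤7 ✓
Π(2lᵢ+1) = 3×13×15 = 585
triangle coeff Δ(1,6,7) = 1/1365
Σ_t [0,0]: t=0:+1/518400 = 1/518400
(3j)²=7/195 [(1 6 7; 0 0 0)], sign=-1
Σ_t [0,0]: t=0:+1/967680 = 1/967680
(3j)²=3/91 [(1 6 7; 0 -2 2)], sign=-1
⇒ 4πI² = 9/13
I = (+1)√(9/13/(4π)) = 0.23471705
No selection rule forces the value: the integral is nonzero (none).

0.234717 (none)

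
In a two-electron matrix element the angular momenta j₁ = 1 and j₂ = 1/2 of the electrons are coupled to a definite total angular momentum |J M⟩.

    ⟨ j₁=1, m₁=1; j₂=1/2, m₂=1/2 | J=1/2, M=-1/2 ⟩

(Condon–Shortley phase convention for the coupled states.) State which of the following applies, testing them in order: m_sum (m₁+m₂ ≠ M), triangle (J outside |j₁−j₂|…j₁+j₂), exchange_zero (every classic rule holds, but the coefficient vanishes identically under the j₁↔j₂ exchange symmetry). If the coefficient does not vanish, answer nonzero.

m_sum

m-sum: m₁+m₂ = 1+1/2 = 3/2, M = -1/2  ✗ ⇒ coefficient is 0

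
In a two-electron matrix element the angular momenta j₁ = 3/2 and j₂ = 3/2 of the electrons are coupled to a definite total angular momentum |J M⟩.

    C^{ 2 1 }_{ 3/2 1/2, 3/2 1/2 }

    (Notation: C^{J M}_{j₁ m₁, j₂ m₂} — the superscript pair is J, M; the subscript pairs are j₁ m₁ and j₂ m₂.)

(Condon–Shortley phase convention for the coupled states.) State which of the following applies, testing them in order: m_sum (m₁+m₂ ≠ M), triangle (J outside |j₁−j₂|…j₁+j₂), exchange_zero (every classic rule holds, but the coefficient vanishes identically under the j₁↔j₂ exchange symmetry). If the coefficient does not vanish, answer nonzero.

m-sum: m₁+m₂ = 1/2+1/2 = 1, M = 1  ✓
triangle: |j₁−j₂| = 0 ≤ J = 2 ≤ j₁+j₂ = 3  ✓
exchange: j₁=j₂ and m₁=m₂, and (−1)^(j₁+j₂−J) = (−1)^1 = −1 forces ⟨j₁m₁;j₂m₂|JM⟩ = −⟨j₂m₂;j₁m₁|JM⟩ = −⟨j₁m₁;j₂m₂|JM⟩ ⇒ the coefficient vanishes identically
Racah sum check: Σ_k collapses to 0 ⇒ CG = 0

exchange_zero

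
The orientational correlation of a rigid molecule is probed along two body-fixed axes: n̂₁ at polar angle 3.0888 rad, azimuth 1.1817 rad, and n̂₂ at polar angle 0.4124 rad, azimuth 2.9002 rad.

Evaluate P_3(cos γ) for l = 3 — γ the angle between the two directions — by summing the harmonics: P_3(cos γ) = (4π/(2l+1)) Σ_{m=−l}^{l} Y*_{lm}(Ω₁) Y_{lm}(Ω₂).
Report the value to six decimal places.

-0.557040

Expand P_3 via completeness: Σ_{m} conj(Y_{3,m}) at Ω₁ times Y_{3,m} at Ω₂ —
  [-3]  conj(Y_{3,-3})(Ω₁) = -0.00006 - 0.00002j ; Y_{3,-3}(Ω₂) = -0.02012 - 0.01780j ; Δ = 0.00000 + 0.00000j
  [-2]  conj(Y_{3,-2})(Ω₁) = 0.00202 - 0.00199j ; Y_{3,-2}(Ω₂) = 0.13322 + 0.06983j ; Δ = 0.00041 - 0.00012j
  [-1]  conj(Y_{3,-1})(Ω₁) = 0.02579 + 0.06290j ; Y_{3,-1}(Ω₂) = -0.40208 - 0.09899j ; Δ = -0.00414 - 0.02784j
  [+0]  conj(Y_{3,0})(Ω₁) = -0.74012 + 0.00000j ; Y_{3,0}(Ω₂) = 0.40916 + 0.00000j ; Δ = -0.30283 + 0.00000j
  [+1]  conj(Y_{3,1})(Ω₁) = -0.02579 + 0.06290j ; Y_{3,1}(Ω₂) = 0.40208 - 0.09899j ; Δ = -0.00414 + 0.02784j
  [+2]  conj(Y_{3,2})(Ω₁) = 0.00202 + 0.00199j ; Y_{3,2}(Ω₂) = 0.13322 - 0.06983j ; Δ = 0.00041 + 0.00012j
  [+3]  conj(Y_{3,3})(Ω₁) = 0.00006 - 0.00002j ; Y_{3,3}(Ω₂) = 0.02012 - 0.01780j ; Δ = 0.00000 - 0.00000j
Σ over m = -0.31030 - 0.00000j; ×(4π/7) → -0.55704 - 0.00000j. Real part: -0.557040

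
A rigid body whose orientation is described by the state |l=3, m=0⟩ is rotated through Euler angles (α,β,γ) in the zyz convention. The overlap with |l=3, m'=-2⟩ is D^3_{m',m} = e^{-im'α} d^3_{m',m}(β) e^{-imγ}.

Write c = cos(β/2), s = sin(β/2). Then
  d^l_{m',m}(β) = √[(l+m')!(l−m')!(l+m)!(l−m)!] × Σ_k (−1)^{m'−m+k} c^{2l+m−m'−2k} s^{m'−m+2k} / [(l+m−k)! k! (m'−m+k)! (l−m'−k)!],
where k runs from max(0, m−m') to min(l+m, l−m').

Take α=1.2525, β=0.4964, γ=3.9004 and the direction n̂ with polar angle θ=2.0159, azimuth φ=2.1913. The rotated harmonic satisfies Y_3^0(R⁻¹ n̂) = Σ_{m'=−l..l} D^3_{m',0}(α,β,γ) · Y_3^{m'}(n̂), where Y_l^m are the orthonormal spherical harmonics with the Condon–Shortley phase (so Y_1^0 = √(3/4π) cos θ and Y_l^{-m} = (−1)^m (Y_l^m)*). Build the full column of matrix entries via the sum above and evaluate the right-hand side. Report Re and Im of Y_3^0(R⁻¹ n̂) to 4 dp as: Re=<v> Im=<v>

Need the full column D^3_{m',0} for m'=−3..3 at α=1.2525, β=0.4964, γ=3.9004.
cos(β/2)=0.969356, sin(β/2)=0.245660
d^3_{-3,0}: single k=3 term ⇒ +0.060390;  D = -0.049293-0.034887i
d^3_{-2,0}: k∈[2..3] ⇒ +0.291851 -0.018744 = +0.273107;  D = -0.219613+0.162351i
d^3_{-1,0}: k∈[1..3] ⇒ +0.728352 -0.140334 +0.003004 = +0.591022;  D = +0.184960+0.561335i
d^3_{0,0}: k∈[0..3] ⇒ +0.829660 -0.479560 +0.030799 -0.000220 = +0.380680;  D = +0.380680+0.000000i
d^3_{1,0}: k∈[0..2] ⇒ -0.728352 +0.140334 -0.003004 = -0.591022;  D = -0.184960+0.561335i
d^3_{2,0}: k∈[0..1] ⇒ +0.291851 -0.018744 = +0.273107;  D = -0.219613-0.162351i
d^3_{3,0}: single k=0 term ⇒ -0.060390;  D = +0.049293-0.034887i
Y_3^{m'}(θ=2.0159,φ=2.1913) and Σ D·Y over m':
  (-0.0493-0.0349i)·(+0.2939-0.0879i)  (-0.2196+0.1624i)·(+0.1161-0.3391i)  (+0.1850+0.5613i)·(+0.0124+0.0174i)  (+0.3807+0.0000i)·(+0.3331+0.0000i)  (-0.1850+0.5613i)·(-0.0124+0.0174i)  (-0.2196-0.1624i)·(+0.1161+0.3391i)  (+0.0493-0.0349i)·(-0.2939-0.0879i)
Y_3^0(R⁻¹ n̂) = +0.135928+0.000000i

Re=0.1359 Im=0.0000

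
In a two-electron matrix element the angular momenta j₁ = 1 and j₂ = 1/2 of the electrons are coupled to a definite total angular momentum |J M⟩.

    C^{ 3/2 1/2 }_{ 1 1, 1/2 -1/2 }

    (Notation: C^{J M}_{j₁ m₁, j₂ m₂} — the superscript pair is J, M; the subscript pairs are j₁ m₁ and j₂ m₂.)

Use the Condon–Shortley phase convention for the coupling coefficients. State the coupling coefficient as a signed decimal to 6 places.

√[4·0!2!1!/4! · 2!0!0!1!2!1!] = √(4/3)
  +(−1)^0/∏(0,0,0,0,2,1)! = 1/2  (running 1/2)
⟨..|..⟩ = √(4/3)·(1/2) = +0.577350

+0.577350  (= +√(1/3))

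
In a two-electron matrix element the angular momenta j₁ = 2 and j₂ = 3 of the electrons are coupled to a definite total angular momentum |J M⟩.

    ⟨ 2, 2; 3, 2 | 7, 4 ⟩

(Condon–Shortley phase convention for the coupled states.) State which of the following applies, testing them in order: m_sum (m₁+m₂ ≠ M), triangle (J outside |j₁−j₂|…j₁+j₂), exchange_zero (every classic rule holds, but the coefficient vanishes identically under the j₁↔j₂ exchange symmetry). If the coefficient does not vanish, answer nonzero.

m-sum: m₁+m₂ = 2+2 = 4, M = 4  ✓
triangle: need |j₁−j₂| ≤ J ≤ j₁+j₂, i.e. J ∈ [1, 5]; J = 7 is outside ✗ ⇒ coefficient is 0

triangle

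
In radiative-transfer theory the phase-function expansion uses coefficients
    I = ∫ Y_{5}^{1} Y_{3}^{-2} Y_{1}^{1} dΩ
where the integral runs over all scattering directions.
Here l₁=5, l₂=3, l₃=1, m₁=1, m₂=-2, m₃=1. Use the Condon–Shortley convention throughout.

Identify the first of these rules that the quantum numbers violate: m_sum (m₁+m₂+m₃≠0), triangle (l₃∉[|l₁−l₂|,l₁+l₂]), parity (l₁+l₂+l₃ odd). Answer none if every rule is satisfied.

Σmᵢ = 0  ✓
l₃∈[|l₁−l₂|,l₁+l₂]=[2,8] required, l₃=1 fails  ✗
Σlᵢ = 9 ⇒ odd

triangle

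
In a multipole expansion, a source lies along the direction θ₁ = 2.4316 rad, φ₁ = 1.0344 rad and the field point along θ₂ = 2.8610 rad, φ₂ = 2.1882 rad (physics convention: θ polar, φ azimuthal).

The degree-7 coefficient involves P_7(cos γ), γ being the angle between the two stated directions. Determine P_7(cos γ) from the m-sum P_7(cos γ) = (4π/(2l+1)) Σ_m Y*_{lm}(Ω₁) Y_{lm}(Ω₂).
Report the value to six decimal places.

Addition theorem: P_7(cos γ) = (4π/15) Σ_m Y*_{lm}(Ω₁) Y_{lm}(Ω₂), m = −7…7:
  [-7]  conj(Y_{7,-7})(Ω₁) = +0.014387+0.020445i ; Y_{7,-7}(Ω₂) = -0.000058-0.000024i ; Δ = -0.000000-0.000002i
  [-6]  conj(Y_{7,-6})(Ω₁) = -0.108509+0.008348i ; Y_{7,-6}(Ω₂) = -0.000686+0.000433i ; Δ = +0.000071-0.000053i
  [-5]  conj(Y_{7,-5})(Ω₁) = +0.124046-0.250616i ; Y_{7,-5}(Ω₂) = -0.000359+0.006565i ; Δ = +0.001601+0.000904i
  [-4]  conj(Y_{7,-4})(Ω₁) = +0.244508+0.377476i ; Y_{7,-4}(Ω₂) = +0.029219+0.023243i ; Δ = -0.001629+0.016712i
  [-3]  conj(Y_{7,-3})(Ω₁) = -0.377852+0.014514i ; Y_{7,-3}(Ω₂) = +0.144384-0.041739i ; Δ = -0.053950+0.017867i
  [-2]  conj(Y_{7,-2})(Ω₁) = -0.023216+0.042700i ; Y_{7,-2}(Ω₂) = +0.134350-0.384703i ; Δ = +0.013308+0.014668i
  [-1]  conj(Y_{7,-1})(Ω₁) = -0.201676-0.339212i ; Y_{7,-1}(Ω₂) = -0.361838-0.509633i ; Δ = -0.099900+0.225520i
  [+0]  conj(Y_{7,0})(Ω₁) = +0.074983-0.000000i ; Y_{7,0}(Ω₂) = -0.179474+0.000000i ; Δ = -0.013457+0.000000i
  [+1]  conj(Y_{7,1})(Ω₁) = +0.201676-0.339212i ; Y_{7,1}(Ω₂) = +0.361838-0.509633i ; Δ = -0.099900-0.225520i
  [+2]  conj(Y_{7,2})(Ω₁) = -0.023216-0.042700i ; Y_{7,2}(Ω₂) = +0.134350+0.384703i ; Δ = +0.013308-0.014668i
  [+3]  conj(Y_{7,3})(Ω₁) = +0.377852+0.014514i ; Y_{7,3}(Ω₂) = -0.144384-0.041739i ; Δ = -0.053950-0.017867i
  [+4]  conj(Y_{7,4})(Ω₁) = +0.244508-0.377476i ; Y_{7,4}(Ω₂) = +0.029219-0.023243i ; Δ = -0.001629-0.016712i
  [+5]  conj(Y_{7,5})(Ω₁) = -0.124046-0.250616i ; Y_{7,5}(Ω₂) = +0.000359+0.006565i ; Δ = +0.001601-0.000904i
  [+6]  conj(Y_{7,6})(Ω₁) = -0.108509-0.008348i ; Y_{7,6}(Ω₂) = -0.000686-0.000433i ; Δ = +0.000071+0.000053i
  [+7]  conj(Y_{7,7})(Ω₁) = -0.014387+0.020445i ; Y_{7,7}(Ω₂) = +0.000058-0.000024i ; Δ = -0.000000+0.000002i
Total Σ_m = -0.294458-0.000000i. Multiply by 0.837758: -0.246684-0.000000i. P_7(cos γ) = -0.246684

-0.246684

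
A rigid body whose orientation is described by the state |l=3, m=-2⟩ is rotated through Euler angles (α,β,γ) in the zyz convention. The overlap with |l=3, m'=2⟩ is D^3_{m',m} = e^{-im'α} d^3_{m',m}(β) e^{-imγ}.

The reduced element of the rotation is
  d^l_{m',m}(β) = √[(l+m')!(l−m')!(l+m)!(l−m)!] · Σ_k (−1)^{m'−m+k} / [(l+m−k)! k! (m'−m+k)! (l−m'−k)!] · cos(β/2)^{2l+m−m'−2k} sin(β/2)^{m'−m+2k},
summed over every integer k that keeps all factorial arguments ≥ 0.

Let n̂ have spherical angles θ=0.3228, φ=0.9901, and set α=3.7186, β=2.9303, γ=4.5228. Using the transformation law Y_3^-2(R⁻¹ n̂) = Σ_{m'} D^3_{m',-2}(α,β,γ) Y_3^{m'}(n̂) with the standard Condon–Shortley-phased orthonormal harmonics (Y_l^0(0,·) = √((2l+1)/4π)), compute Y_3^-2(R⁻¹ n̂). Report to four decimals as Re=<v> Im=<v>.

Need the full column D^3_{m',-2} for m'=−3..3 at α=3.7186, β=2.9303, γ=4.5228.
cos(β/2)=0.105450, sin(β/2)=0.994425
d^3_{-3,-2}: single k=1 term ⇒ +0.000032;  D = +0.000007+0.000031i
d^3_{-2,-2}: k∈[0..1] ⇒ +0.000001 -0.000611 = -0.000610;  D = +0.000436+0.000427i
d^3_{-1,-2}: k∈[0..1] ⇒ -0.000041 +0.007293 = +0.007252;  D = +0.007110+0.001425i
d^3_{0,-2}: k∈[0..1] ⇒ +0.000670 -0.059558 = -0.058888;  D = +0.054705-0.021798i
d^3_{1,-2}: k∈[0..1] ⇒ -0.007293 +0.324269 = +0.316976;  D = +0.182782-0.258969i
d^3_{2,-2}: k∈[0..1] ⇒ +0.054369 -0.967011 = -0.912642;  D = +0.034311-0.911997i
d^3_{3,-2}: single k=0 term ⇒ -0.251178;  D = +0.129011+0.215514i
Y_3^{m'}(θ=0.3228,φ=0.9901) and Σ D·Y over m':
  (+0.0000+0.0000i)·(-0.0131-0.0023i)  (+0.0004+0.0004i)·(-0.0388-0.0895i)  (+0.0071+0.0014i)·(+0.1967-0.2997i)  (+0.0547-0.0218i)·(+0.5297+0.0000i)  (+0.1828-0.2590i)·(-0.1967-0.2997i)  (+0.0343-0.9120i)·(-0.0388+0.0895i)  (+0.1290+0.2155i)·(+0.0131-0.0023i)
Y_3^-2(R⁻¹ n̂) = -0.000296+0.023705i

Re=-0.0003 Im=0.0237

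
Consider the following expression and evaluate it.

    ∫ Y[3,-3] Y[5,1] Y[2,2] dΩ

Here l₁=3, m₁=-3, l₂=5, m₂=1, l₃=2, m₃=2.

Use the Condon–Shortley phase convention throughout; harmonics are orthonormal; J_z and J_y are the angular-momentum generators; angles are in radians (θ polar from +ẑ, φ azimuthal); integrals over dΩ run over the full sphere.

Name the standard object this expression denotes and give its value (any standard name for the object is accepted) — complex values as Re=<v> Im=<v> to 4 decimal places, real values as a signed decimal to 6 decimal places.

This is a Gaunt coefficient — the integral of a triple product of spherical harmonics over the sphere.
Checks pass: Σm=0; 10 even; l₃=2∈[2,8].
(2·3+1)(2·5+1)(2·2+1) = 385
Δ: 6! 0! 4! / 11! → 1/2310
sum: t=3:−1/144 = -1/144
3j²(3 5 2; 0 0 0) = Δ·Π!·Σ² = 10/231  (sign -1)
sum: t=6:+1/17280 = 1/17280
3j²(3 5 2; -3 1 2) = Δ·Π!·Σ² = 1/2310  (sign +1)
combine: 4πI² = 385·10/231·1/2310 = 5/693
take √, sign -1: I = -0.02396147

Gaunt coefficient, -0.023961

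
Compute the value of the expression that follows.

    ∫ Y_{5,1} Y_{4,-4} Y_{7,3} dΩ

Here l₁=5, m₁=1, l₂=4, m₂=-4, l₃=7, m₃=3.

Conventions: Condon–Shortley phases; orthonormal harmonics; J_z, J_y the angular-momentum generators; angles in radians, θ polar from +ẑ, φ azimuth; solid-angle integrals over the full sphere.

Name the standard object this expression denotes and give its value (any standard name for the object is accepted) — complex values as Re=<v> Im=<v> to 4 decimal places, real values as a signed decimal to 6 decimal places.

Gaunt coefficient, +0.147559

This is a Gaunt coefficient — the integral of a triple product of spherical harmonics over the sphere.
Checks pass: Σm=0; 16 even; l₃=7∈[1,9].
(2·5+1)(2·4+1)(2·7+1) = 1485
Δ: 2! 8! 6! / 17! → 1/6126120
sum: t=0:+1/69120 t=1:−1/20736 t=2:+1/69120 = -1/51840
3j²(5 4 7; 0 0 0) = Δ·Π!·Σ² = 280/21879  (sign +1)
sum: t=0:+1/829440 = 1/829440
3j²(5 4 7; 1 -4 3) = Δ·Π!·Σ² = 35/2431  (sign +1)
combine: 4πI² = 1485·280/21879·35/2431 = 147000/537251
take √, sign +1: I = 0.14755880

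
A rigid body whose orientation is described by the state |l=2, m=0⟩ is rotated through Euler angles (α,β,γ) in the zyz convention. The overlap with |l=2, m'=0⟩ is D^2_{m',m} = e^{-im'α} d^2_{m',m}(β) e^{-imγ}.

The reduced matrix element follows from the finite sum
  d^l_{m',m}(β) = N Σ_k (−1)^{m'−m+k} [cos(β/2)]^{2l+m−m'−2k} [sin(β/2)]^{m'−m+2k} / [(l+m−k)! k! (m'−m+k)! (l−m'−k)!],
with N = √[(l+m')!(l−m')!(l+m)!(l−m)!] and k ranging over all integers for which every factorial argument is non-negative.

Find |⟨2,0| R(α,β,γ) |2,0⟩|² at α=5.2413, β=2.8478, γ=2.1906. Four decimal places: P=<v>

Split into d^2_{0,0}(β=2.8478) × two z-phases.
With c≡cos(β/2)=0.146369 and s≡sin(β/2)=0.989230, N=[2·2·2·2]^{1/2}=4.000000
Admissible k: 0..2 (factorial args all ≥0)
  k=0: (−1)^0·4.0000/(4)·0.1464^4·0.9892^0 = +0.000459
  k=1: (−1)^1·4.0000/(1)·0.1464^2·0.9892^2 = -0.083859
  k=2: (−1)^2·4.0000/(4)·0.1464^0·0.9892^4 = +0.957611
d^2_{0,0}(2.8478) = +0.000459 -0.083859 +0.957611 = +0.874211
|D^2_{0,0}|² = |d^2_{0,0}(β)|² = (+0.874211)² = 0.764245 (the z-rotation phases have unit modulus)

P=0.7642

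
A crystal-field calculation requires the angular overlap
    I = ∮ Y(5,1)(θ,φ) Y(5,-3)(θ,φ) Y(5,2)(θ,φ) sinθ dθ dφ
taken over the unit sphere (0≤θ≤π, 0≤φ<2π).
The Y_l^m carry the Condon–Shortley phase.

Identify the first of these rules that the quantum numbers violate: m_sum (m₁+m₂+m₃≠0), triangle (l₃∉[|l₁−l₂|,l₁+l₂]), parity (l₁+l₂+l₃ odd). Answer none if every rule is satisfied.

Σmᵢ = 0  ✓
l₃∈[|l₁−l₂|,l₁+l₂]=[0,10], have l₃=5  ✓
Σlᵢ = 15 ⇒ odd  ✗

parity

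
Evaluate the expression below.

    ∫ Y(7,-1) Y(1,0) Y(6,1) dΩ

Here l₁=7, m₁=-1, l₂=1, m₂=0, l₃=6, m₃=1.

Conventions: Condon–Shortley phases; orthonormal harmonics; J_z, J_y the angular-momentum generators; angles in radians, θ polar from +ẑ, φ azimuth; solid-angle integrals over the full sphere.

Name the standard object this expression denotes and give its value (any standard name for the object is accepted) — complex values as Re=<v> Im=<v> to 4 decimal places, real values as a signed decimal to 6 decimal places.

This is a Gaunt coefficient — the integral of a triple product of spherical harmonics over the sphere.
Rules hold: Σm=0, L=14 even, 6≤6≤8.
N = 15·3·13 = 585
Δ = 2!·12!·0!/15! = 1/1365
Racah Σ t=1..1: t=1:−1/518400 = -1/518400
⇒ 3j(7 1 6; 0 0 0)² = 7/195, sgn -1
Racah Σ t=1..1: t=1:−1/604800 = -1/604800
⇒ 3j(7 1 6; -1 0 1)² = 16/455, sgn +1
4πI² = N·(3j₀)²·(3jₘ)² = 48/65
I = -1·√(0.738462/4π) = -0.24241473

Gaunt coefficient, -0.242415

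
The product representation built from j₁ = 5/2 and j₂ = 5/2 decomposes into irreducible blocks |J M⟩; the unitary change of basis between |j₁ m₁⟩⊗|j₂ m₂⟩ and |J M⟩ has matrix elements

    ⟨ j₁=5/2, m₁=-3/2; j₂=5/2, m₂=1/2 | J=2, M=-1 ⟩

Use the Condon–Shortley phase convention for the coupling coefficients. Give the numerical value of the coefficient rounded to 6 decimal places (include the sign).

√[5·3!2!2!/8! · 1!4!3!2!1!3!] = √(36/7)
  +(−1)^2/∏(2,1,2,1,0,1)! = 1/4  (running 1/4)
  +(−1)^3/∏(3,0,1,0,1,2)! = -1/12  (running 1/6)
⟨..|..⟩ = √(36/7)·(1/6) = +0.377964

+0.377964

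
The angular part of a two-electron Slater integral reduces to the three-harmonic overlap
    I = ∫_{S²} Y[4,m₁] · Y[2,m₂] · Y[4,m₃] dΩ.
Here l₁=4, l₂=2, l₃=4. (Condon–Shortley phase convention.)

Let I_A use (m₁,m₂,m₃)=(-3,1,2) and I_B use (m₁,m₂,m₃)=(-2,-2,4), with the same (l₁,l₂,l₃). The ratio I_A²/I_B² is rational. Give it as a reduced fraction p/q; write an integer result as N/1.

l's match ⇒ only the (l;m) 3-j factors differ between A and B.
A: triangle coeff Δ(4,2,4) = 1/13860; Σ_t [1,2]: t=1:−1/1440 t=2:+1/240 = 1/288; (3j)²=5/132 [(4 2 4; -3 1 2)], sign=+1
B: triangle coeff Δ(4,2,4) = 1/13860; Σ_t [0,0]: t=0:+1/2880 = 1/2880; (3j)²=2/165 [(4 2 4; -2 -2 4)], sign=+1
I_A²/I_B² = (5/132)/(2/165) = 25/8

25/8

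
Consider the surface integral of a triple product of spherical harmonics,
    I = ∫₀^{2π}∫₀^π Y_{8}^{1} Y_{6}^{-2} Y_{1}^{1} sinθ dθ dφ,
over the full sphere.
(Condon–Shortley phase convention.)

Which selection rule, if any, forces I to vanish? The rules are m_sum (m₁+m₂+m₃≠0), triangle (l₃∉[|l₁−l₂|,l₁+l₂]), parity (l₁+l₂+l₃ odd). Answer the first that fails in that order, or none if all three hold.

azimuthal sum: 1 − 2 + 1 = 0  ✓
l₃ must lie in [2,14]; have l₃=1  ✗
L = 8 + 6 + 1 = 15 (odd)

triangle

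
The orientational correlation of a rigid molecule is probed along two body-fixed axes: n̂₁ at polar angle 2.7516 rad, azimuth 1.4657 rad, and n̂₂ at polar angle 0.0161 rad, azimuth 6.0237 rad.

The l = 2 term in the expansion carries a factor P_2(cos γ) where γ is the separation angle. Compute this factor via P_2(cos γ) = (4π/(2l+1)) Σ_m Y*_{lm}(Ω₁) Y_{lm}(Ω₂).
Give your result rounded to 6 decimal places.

Expand P_2 via completeness: Σ_{m} conj(Y_{2,m}) at Ω₁ times Y_{2,m} at Ω₂ —
  [-2]  conj(Y_{2,-2})(Ω₁) = (-0.054603, 0.011649) ; Y_{2,-2}(Ω₂) = (0.000087, 0.000050) ; Δ = (-0.000005, -0.000002)
  [-1]  conj(Y_{2,-1})(Ω₁) = (-0.028497, -0.270156) ; Y_{2,-1}(Ω₂) = (0.012020, 0.003191) ; Δ = (0.000519, -0.003338)
  [+0]  conj(Y_{2,0})(Ω₁) = (0.494025, -0.000000) ; Y_{2,0}(Ω₂) = (0.630538, 0.000000) ; Δ = (0.311501, 0.000000)
  [+1]  conj(Y_{2,1})(Ω₁) = (0.028497, -0.270156) ; Y_{2,1}(Ω₂) = (-0.012020, 0.003191) ; Δ = (0.000519, 0.003338)
  [+2]  conj(Y_{2,2})(Ω₁) = (-0.054603, -0.011649) ; Y_{2,2}(Ω₂) = (0.000087, -0.000050) ; Δ = (-0.000005, 0.000002)
Σ over m = (0.312530, 0.000000); ×(4π/5) → (0.785473, 0.000000). Real part: 0.785473

0.785473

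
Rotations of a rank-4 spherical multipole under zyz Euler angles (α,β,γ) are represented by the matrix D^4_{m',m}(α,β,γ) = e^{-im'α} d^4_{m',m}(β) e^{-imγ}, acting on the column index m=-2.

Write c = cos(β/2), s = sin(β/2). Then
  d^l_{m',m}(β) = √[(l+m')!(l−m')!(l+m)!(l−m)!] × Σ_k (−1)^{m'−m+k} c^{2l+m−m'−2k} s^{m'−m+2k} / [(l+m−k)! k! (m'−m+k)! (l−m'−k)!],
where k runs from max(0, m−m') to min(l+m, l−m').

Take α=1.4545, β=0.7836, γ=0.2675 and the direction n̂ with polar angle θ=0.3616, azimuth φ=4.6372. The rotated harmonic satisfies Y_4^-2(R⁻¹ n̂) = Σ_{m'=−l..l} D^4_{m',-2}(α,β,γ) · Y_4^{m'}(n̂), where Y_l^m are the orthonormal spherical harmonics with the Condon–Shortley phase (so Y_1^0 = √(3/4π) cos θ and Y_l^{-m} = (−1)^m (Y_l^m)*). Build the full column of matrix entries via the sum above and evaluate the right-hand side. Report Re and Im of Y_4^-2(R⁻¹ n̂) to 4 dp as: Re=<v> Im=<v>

Re=0.0473 Im=0.0260

Need the full column D^4_{m',-2} for m'=−4..4 at α=1.4545, β=0.7836, γ=0.2675.
cos(β/2)=0.924223, sin(β/2)=0.381853
d^4_{-4,-2}: single k=2 term ⇒ +0.480875;  D = +0.479703+0.033545i
d^4_{-3,-2}: k∈[1..2] ⇒ +0.822996 -0.421461 = +0.401536;  D = +0.074300-0.394602i
d^4_{-2,-2}: k∈[0..2] ⇒ +0.532372 -1.090521 +0.232692 = -0.325457;  D = +0.310689+0.096927i
d^4_{-1,-2}: k∈[0..2] ⇒ -0.933190 +0.796486 -0.090641 = -0.227345;  D = +0.092433-0.207707i
d^4_{0,-2}: k∈[0..2] ⇒ +0.862133 -0.392447 +0.025122 = +0.494808;  D = +0.425668+0.252273i
d^4_{1,-2}: k∈[0..2] ⇒ -0.530991 +0.135961 -0.004642 = -0.399671;  D = -0.242288+0.317858i
d^4_{2,-2}: k∈[0..2] ⇒ +0.232692 -0.031777 +0.000452 = +0.201368;  D = -0.144901-0.139831i
d^4_{3,-2}: k∈[0..1] ⇒ -0.071944 +0.004094 = -0.067850;  D = +0.052463-0.043027i
d^4_{4,-2}: single k=0 term ⇒ +0.014012;  D = +0.007569+0.011792i
Y_4^{m'}(θ=0.3616,φ=4.6372) and Σ D·Y over m':
  (+0.4797+0.0335i)·(+0.0066+0.0021i)  (+0.0743-0.3946i)·(+0.0116-0.0505i)  (+0.3107+0.0969i)·(-0.2121-0.0321i)  (+0.0924-0.2077i)·(-0.0367+0.4876i)  (+0.4257+0.2523i)·(+0.3747+0.0000i)  (-0.2423+0.3179i)·(+0.0367+0.4876i)  (-0.1449-0.1398i)·(-0.2121+0.0321i)  (+0.0525-0.0430i)·(-0.0116-0.0505i)  (+0.0076+0.0118i)·(+0.0066-0.0021i)
Y_4^-2(R⁻¹ n̂) = +0.047257+0.026005i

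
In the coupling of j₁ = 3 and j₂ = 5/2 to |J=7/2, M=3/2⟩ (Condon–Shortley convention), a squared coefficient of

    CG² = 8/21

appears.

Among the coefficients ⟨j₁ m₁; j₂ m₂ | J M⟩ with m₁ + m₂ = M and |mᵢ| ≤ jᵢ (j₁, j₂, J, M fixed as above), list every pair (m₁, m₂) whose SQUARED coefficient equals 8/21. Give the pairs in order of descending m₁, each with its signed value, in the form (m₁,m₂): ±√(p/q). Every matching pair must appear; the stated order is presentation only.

Admissible pairs with m₁+m₂ = M = 3/2: (-1,5/2), (0,3/2), (1,1/2), (2,-1/2), (3,-3/2)
  (m₁,m₂)=(3,-3/2): CG² = 2/7, CG = +√(2/7)
  (m₁,m₂)=(2,-1/2): CG² = 2/21, CG = +√(2/21)
  (m₁,m₂)=(1,1/2): CG² = 5/21, CG = −√(5/21)
  (m₁,m₂)=(0,3/2): CG² = 0/1, CG = 0
  (m₁,m₂)=(-1,5/2): CG² = 8/21, CG = +√(8/21)   ← matches the target
Pairs with CG² = 8/21: (-1,5/2): +√(8/21)

(-1,5/2): +√(8/21)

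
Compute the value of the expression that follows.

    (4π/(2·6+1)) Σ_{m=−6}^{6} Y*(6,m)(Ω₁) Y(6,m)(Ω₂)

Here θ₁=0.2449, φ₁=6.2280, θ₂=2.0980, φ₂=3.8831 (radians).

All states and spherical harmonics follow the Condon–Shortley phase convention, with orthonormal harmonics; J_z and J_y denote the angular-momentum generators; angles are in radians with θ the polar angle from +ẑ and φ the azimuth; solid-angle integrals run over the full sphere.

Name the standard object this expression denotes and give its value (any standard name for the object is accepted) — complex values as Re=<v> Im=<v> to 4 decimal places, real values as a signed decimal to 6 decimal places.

This sum is the spherical-harmonic addition theorem: it equals the Legendre polynomial P_l(cos γ) of the angle γ between the two directions.
Expand P_6 via completeness: Σ_{m} conj(Y_{6,m}) at Ω₁ times Y_{6,m} at Ω₂ —
  term(m=-6) = 0.00000 + 0.00002j   from Y*(Ω₁)=0.00009 - 0.00003j, Y(Ω₂)=-0.05239 + 0.19432j
  term(m=-5) = -0.00037 + 0.00041j   from Y*(Ω₁)=0.00131 - 0.00037j, Y(Ω₂)=-0.34260 + 0.21764j
  term(m=-4) = -0.00409 + 0.00018j   from Y*(Ω₁)=0.01125 - 0.00253j, Y(Ω₂)=-0.34967 - 0.06203j
  term(m=-3) = 0.00221 + 0.00206j   from Y*(Ω₁)=0.06533 - 0.01092j, Y(Ω₂)=0.02773 + 0.03620j
  term(m=-2) = 0.00202 + 0.08924j   from Y*(Ω₁)=0.25295 - 0.02803j, Y(Ω₂)=-0.03075 + 0.34939j
  term(m=-1) = -0.03489 + 0.03569j   from Y*(Ω₁)=0.58034 - 0.03206j, Y(Ω₂)=-0.06333 + 0.05800j
  term(m=+0) = 0.15341 + 0.00000j   from Y*(Ω₁)=0.46935 + 0.00000j, Y(Ω₂)=0.32686 + 0.00000j
  term(m=+1) = -0.03489 - 0.03569j   from Y*(Ω₁)=-0.58034 - 0.03206j, Y(Ω₂)=0.06333 + 0.05800j
  term(m=+2) = 0.00202 - 0.08924j   from Y*(Ω₁)=0.25295 + 0.02803j, Y(Ω₂)=-0.03075 - 0.34939j
  term(m=+3) = 0.00221 - 0.00206j   from Y*(Ω₁)=-0.06533 - 0.01092j, Y(Ω₂)=-0.02773 + 0.03620j
  term(m=+4) = -0.00409 - 0.00018j   from Y*(Ω₁)=0.01125 + 0.00253j, Y(Ω₂)=-0.34967 + 0.06203j
  term(m=+5) = -0.00037 - 0.00041j   from Y*(Ω₁)=-0.00131 - 0.00037j, Y(Ω₂)=0.34260 + 0.21764j
  term(m=+6) = 0.00000 - 0.00002j   from Y*(Ω₁)=0.00009 + 0.00003j, Y(Ω₂)=-0.05239 - 0.19432j
Accumulated sum 0.08315 + 0.00000j; after 4π/(2l+1) scaling, 0.08038 + 0.00000j ⇒ P_6 = 0.080381

Legendre polynomial (addition theorem), +0.080381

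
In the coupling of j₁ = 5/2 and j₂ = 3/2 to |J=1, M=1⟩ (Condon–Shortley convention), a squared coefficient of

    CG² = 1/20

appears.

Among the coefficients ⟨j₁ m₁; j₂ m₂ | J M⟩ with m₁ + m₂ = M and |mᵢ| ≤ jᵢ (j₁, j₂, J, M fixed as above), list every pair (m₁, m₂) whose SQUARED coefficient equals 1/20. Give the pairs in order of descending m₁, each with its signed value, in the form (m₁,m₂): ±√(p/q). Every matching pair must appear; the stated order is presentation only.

Admissible pairs with m₁+m₂ = M = 1: (-1/2,3/2), (1/2,1/2), (3/2,-1/2), (5/2,-3/2)
  (m₁,m₂)=(5/2,-3/2): CG² = 1/2, CG = +√(1/2)
  (m₁,m₂)=(3/2,-1/2): CG² = 3/10, CG = −√(3/10)
  (m₁,m₂)=(1/2,1/2): CG² = 3/20, CG = +√(3/20)
  (m₁,m₂)=(-1/2,3/2): CG² = 1/20, CG = −√(1/20)   ← matches the target
Pairs with CG² = 1/20: (-1/2,3/2): −√(1/20)

(-1/2,3/2): −√(1/20)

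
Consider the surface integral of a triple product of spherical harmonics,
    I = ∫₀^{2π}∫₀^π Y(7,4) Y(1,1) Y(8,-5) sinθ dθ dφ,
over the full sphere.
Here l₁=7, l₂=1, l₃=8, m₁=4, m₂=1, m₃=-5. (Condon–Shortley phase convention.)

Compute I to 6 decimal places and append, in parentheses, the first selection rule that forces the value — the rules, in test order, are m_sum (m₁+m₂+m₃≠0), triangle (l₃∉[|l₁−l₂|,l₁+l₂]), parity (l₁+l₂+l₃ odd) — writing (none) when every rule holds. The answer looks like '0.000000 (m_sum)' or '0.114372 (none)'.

m-sum 0 ✓  L=16 even ✓  6≤8≤8 ✓
Π(2lᵢ+1) = 15×3×17 = 765
triangle coeff Δ(7,1,8) = 1/2040
Σ_t [0,0]: t=0:+1/25401600 = 1/25401600
(3j)²=8/255 [(7 1 8; 0 0 0)], sign=+1
Σ_t [0,0]: t=0:+1/479001600 = 1/479001600
(3j)²=13/340 [(7 1 8; 4 1 -5)], sign=-1
⇒ 4πI² = 78/85
I = (-1)√(78/85/(4π)) = -0.27022959
No selection rule forces the value: the integral is nonzero (none).

-0.270230 (none)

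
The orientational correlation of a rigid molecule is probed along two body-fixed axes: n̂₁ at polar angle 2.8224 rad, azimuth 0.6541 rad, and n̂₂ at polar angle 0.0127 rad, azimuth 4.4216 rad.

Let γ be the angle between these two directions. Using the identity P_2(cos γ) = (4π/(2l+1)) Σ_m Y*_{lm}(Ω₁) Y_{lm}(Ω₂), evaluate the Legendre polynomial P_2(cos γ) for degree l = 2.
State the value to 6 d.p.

0.861291

Term-by-term m-sum for l=2 (normalisation 4π/5 = 2.513274):
  [-2]  conj(Y_{2,-2})(Ω₁) = (0.009874, 0.036733) ; Y_{2,-2}(Ω₂) = (-0.000052, -0.000034) ; Δ = (0.000001, -0.000002)
  [-1]  conj(Y_{2,-1})(Ω₁) = (-0.182670, -0.140052) ; Y_{2,-1}(Ω₂) = (-0.002813, 0.009398) ; Δ = (0.001830, -0.001323)
  [+0]  conj(Y_{2,0})(Ω₁) = (0.537613, -0.000000) ; Y_{2,0}(Ω₂) = (0.630631, 0.000000) ; Δ = (0.339035, 0.000000)
  [+1]  conj(Y_{2,1})(Ω₁) = (0.182670, -0.140052) ; Y_{2,1}(Ω₂) = (0.002813, 0.009398) ; Δ = (0.001830, 0.001323)
  [+2]  conj(Y_{2,2})(Ω₁) = (0.009874, -0.036733) ; Y_{2,2}(Ω₂) = (-0.000052, 0.000034) ; Δ = (0.000001, 0.000002)
Accumulated sum (0.342697, -0.000000); after 4π/(2l+1) scaling, (0.861291, -0.000000) ⇒ P_2 = 0.861291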